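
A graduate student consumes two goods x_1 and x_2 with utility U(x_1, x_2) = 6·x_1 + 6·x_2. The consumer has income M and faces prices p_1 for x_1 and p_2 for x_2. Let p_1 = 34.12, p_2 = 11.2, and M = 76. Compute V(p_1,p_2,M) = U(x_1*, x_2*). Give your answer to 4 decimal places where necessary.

Linear utility — the consumer picks whichever good has higher MU/price: 6/34.12 = 0.1758 vs 6/11.2 = 0.5357.
x_2 gives more utility per dollar, so spend all income on x_2: x_2* = M/p_2, x_1* = 0.
Numerically: x_1* = 0, x_2* = 6.7857.
Utility at the optimum: U(0, 6.7857) = 40.7143.

V = 40.7143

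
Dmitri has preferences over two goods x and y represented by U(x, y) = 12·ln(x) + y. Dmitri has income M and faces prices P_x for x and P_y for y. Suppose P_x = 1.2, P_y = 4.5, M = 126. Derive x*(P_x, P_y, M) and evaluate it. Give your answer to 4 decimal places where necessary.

x* = 45

So x*(P_x,P_y) = 12·P_y/P_x, independent of income; and y* = (M − 12·P_y)/P_y.
At the given prices: x* = 12·4.5/1.2 = 45.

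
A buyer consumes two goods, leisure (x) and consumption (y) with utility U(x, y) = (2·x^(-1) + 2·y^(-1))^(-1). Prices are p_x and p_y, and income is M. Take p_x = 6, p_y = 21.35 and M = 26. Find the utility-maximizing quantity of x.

MRS = MU_x/MU_y = (y/x)^(2). Set equal to p_x/p_y.
Hence y/x = (p_x/p_y)^(1/(2)), i.e. raised to the 0.5 power.
With the ratio pinned down, the budget gives x* = M/(p_x + p_y·(y/x)) and y* = (y/x)·x*.
Numerically y/x = 0.530123, so x* = 26/(6 + 21.35·0.530123) = 1.5013.

x* = 1.5013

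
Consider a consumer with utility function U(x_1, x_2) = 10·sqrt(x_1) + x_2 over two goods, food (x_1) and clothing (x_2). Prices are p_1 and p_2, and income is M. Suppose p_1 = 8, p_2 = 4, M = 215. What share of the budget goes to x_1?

Set MRS = p_1/p_2: 5·x_1^(−1/2) = p_1/p_2.
Solve: √x_1 = 5·p_2/p_1, so x_1*(p_1,p_2) = (5·p_2/p_1)², and x_2* = (M − p_1·x_1*)/p_2.
Plugging in: x_1* = (5·4/8)² = 6.25, x_2* = 41.25.
Expenditure on x_1: 8·6.25 = 50; share = 0.2326.

share on x_1 = 0.2326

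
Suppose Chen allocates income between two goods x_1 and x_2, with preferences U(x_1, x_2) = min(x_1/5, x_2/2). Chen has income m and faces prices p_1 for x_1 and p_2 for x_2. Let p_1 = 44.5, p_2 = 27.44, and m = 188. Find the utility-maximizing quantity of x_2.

x_2* = 1.3555

Leontief preferences: the optimum is at the kink where x_1/5 = x_2/2, i.e. x_2 = (2/5)·x_1.
Budget: p_1·x_1 + p_2·(2/5)·x_1 = m, so (5·p_1 + 2·p_2)·x_1 = 5·m.
Demand: x_1*(p_1,p_2,m) = 5·m/(5·p_1 + 2·p_2), x_2* = 2·m/(5·p_1 + 2·p_2).
Here 5·44.5 + 2·27.44 = 277.38, giving x_2* = 1.3555.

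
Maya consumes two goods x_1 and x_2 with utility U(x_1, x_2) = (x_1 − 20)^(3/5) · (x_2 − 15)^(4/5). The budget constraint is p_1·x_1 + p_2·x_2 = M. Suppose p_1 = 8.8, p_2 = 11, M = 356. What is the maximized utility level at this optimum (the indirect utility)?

Let x_1' = x_1−20, x_2' = x_2−15. MRS = (3/4)·x_2'/x_1' = p_1/p_2.
Substituting into the budget: x_1* = 20 + 3/7·(M − 20·p_1 − 15·p_2)/p_1, and x_2* = 15 + 4/7·(…)/p_2.
Discretionary income = 356 − 20·8.8 − 15·11 = 15; x_1* = 20 + 3/7·15/8.8 = 20.7305; x_2* = 15 + 4/7·15/11 = 15.7792.
Utility at the optimum: U(20.7305, 15.7792) = 0.6784.

V = 0.6784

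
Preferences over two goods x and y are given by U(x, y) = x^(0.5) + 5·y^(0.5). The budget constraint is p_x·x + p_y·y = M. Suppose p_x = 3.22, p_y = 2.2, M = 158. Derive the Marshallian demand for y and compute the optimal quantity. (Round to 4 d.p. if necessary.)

y* = 69.9077

MRS = MU_x/MU_y = (1/5)·(y/x)^(0.5). Set equal to p_x/p_y.
Hence y/x = (5·p_x/p_y)^(1/(0.5)), i.e. raised to the 2 power.
With the ratio pinned down, the budget gives x* = M/(p_x + p_y·(y/x)) and y* = (y/x)·x*.
Numerically y/x = 53.555785, so x* = 158/(3.22 + 2.2·53.555785) = 1.3053 and y* = 53.555785·1.3053 = 69.9077.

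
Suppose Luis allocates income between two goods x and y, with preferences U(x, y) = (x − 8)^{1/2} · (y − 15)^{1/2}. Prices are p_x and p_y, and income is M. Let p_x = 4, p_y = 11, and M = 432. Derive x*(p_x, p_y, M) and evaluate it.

MRS = (y−15)/(x−8). Tangency with p_x/p_y gives y−15 = (p_x/p_y)·(x−8).
Substituting into the budget: x* = 8 + 0.5·(M − 8·p_x − 15·p_y)/p_x, and y* = 15 + 0.5·(…)/p_y.
Discretionary income = 432 − 8·4 − 15·11 = 235; x* = 8 + 0.5·235/4 = 37.375.

x* = 37.375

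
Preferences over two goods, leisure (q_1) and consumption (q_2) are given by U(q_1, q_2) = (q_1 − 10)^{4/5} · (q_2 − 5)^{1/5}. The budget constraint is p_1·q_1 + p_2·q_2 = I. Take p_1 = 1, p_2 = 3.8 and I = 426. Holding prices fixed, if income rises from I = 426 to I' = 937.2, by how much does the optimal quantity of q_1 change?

Δq_1* = 408.96

After buying the subsistence bundle (10, 5), a share 0.8 of the remaining income goes to q_1: q_1* = 10 + 0.8·(I − 10p_1 − 5p_2)/p_1.
Discretionary income = 426 − 10·1 − 5·3.8 = 397; q_1* = 10 + 0.8·397/1 = 327.6.
At I' = 937.2: q_1* = 736.56. Change: 736.56 − 327.6 = 408.96.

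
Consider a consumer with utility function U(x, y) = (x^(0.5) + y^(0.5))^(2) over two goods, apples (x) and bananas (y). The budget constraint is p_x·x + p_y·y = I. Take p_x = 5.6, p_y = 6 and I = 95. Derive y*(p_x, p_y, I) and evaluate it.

From the CES first-order condition, (y/x)^(0.5) = p_x/p_y.
Hence y/x = (p_x/p_y)^(1/(0.5)), i.e. raised to the 2 power.
With the ratio pinned down, the budget gives x* = I/(p_x + p_y·(y/x)) and y* = (y/x)·x*.
Numerically y/x = 0.871111, so x* = 95/(5.6 + 6·0.871111) = 8.7746 and y* = 0.871111·8.7746 = 7.6437.

y* = 7.6437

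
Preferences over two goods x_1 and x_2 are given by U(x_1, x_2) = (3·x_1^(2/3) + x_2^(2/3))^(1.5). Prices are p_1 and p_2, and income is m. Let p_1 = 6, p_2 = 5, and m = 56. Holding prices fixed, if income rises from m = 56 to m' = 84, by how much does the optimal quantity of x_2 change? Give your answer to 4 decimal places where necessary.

Δx_2* = 0.2835

From the CES first-order condition, 3·(x_2/x_1)^(1/3) = p_1/p_2.
Solve for the ratio: x_2/x_1 = [(1/3)·p_1/p_2]^(3).
With the ratio pinned down, the budget gives x_1* = m/(p_1 + p_2·(x_2/x_1)) and x_2* = (x_2/x_1)·x_1*.
Numerically x_2/x_1 = 0.064, so x_1* = 56/(6 + 5·0.064) = 8.8608 and x_2* = 0.064·8.8608 = 0.5671.
At m' = 84: x_2* = 0.8506. Change: 0.8506 − 0.5671 = 0.2835.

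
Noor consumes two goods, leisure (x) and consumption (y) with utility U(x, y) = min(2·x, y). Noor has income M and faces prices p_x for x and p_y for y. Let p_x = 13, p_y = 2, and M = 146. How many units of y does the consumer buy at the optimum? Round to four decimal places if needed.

y* = 17.1765

Leontief preferences: the optimum is at the kink where x/1 = y/2, i.e. y = 2·x.
Budget: p_x·x + p_y·2·x = M, so (p_x + 2·p_y)·x = M.
Demand: x*(p_x,p_y,M) = M/(p_x + 2·p_y), y* = 2·M/(p_x + 2·p_y).
Here 13 + 2·2 = 17, giving y* = 17.1765.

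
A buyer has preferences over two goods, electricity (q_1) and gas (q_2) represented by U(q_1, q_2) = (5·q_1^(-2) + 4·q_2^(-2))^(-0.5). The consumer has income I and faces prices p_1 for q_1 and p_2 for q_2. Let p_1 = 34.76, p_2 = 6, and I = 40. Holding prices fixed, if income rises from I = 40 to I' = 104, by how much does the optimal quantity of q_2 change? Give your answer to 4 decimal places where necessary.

With the ratio pinned down, the budget gives q_1* = I/(p_1 + p_2·(q_2/q_1)) and q_2* = (q_2/q_1)·q_1*.
Numerically q_2/q_1 = 1.667271, so q_1* = 40/(34.76 + 6·1.667271) = 0.8936 and q_2* = 1.667271·0.8936 = 1.4898.
At I' = 104: q_2* = 3.8736. Change: 3.8736 − 1.4898 = 2.3838.

Δq_2* = 2.3838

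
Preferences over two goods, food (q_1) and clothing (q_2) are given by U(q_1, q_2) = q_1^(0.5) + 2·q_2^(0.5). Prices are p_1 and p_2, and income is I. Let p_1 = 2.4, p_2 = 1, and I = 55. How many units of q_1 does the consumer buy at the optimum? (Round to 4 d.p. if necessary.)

q_1* = 2.1619

From the CES first-order condition, (1/2)·(q_2/q_1)^(0.5) = p_1/p_2.
Solve for the ratio: q_2/q_1 = [2·p_1/p_2]^(2).
With the ratio pinned down, the budget gives q_1* = I/(p_1 + p_2·(q_2/q_1)) and q_2* = (q_2/q_1)·q_1*.
Numerically q_2/q_1 = 23.04, so q_1* = 55/(2.4 + 1·23.04) = 2.1619.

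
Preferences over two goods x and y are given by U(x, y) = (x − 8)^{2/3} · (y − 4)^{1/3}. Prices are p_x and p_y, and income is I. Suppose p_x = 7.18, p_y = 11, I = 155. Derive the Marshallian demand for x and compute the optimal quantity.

x* = 12.9731

Let x' = x−8, y' = y−4. MRS = 2·y'/x' = p_x/p_y.
Substituting into the budget: x* = 8 + 2/3·(I − 8·p_x − 4·p_y)/p_x, and y* = 4 + 1/3·(…)/p_y.
Discretionary income = 155 − 8·7.18 − 4·11 = 53.56; x* = 8 + 2/3·53.56/7.18 = 12.9731.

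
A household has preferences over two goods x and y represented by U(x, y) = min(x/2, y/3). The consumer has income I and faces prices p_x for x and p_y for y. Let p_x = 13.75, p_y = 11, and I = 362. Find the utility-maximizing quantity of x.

Demand: x*(p_x,p_y,I) = 2·I/(2·p_x + 3·p_y), y* = 3·I/(2·p_x + 3·p_y).
Here 2·13.75 + 3·11 = 60.5, giving x* = 11.9669.

x* = 11.9669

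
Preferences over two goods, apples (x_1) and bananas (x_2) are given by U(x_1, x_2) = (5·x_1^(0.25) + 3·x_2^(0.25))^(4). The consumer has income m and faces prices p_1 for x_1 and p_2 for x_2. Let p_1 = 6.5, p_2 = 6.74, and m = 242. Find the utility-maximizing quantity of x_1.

x_1* = 24.8208

MU_x_1 ∝ 5·x_1^(-0.75), MU_x_2 ∝ 3·x_2^(-0.75), so MRS = (5/3)·(x_2/x_1)^(0.75) = p_1/p_2.
Hence x_2/x_1 = ((3/5)·p_1/p_2)^(1/(0.75)), i.e. raised to the 4/3 power.
Substitute x_2 = (x_2/x_1)·x_1 into the budget: x_1* = m/(p_1 + p_2·(x_2/x_1)).
Numerically x_2/x_1 = 0.482177, so x_1* = 242/(6.5 + 6.74·0.482177) = 24.8208.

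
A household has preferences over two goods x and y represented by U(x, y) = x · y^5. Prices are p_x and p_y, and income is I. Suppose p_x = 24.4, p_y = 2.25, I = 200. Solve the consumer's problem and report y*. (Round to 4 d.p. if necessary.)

y* = 74.0741

Tangency: MRS = (1/5)·y/x = p_x/p_y.
Rearranging, p_y·y = 5·p_x·x. Substituting into the budget gives p_x·x·(1 + 5) = I.
Demand: x*(p_x,p_y,I) = 1/6·I/p_x and y* = 5/6·I/p_y.
At p_x=24.4, p_y=2.25, I=200: y* = 5/6·200/2.25 = 74.0741.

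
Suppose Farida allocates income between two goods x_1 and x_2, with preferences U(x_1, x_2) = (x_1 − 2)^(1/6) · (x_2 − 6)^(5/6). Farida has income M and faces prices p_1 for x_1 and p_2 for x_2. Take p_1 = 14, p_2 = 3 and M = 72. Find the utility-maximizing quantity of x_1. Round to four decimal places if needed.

x_1* = 2.3095

MRS = (1/5)·(x_2−6)/(x_1−2). Tangency with p_1/p_2 gives x_2−6 = 5·(p_1/p_2)·(x_1−2).
After buying the subsistence bundle (2, 6), a share 1/6 of the remaining income goes to x_1: x_1* = 2 + 1/6·(M − 2p_1 − 6p_2)/p_1.
Discretionary income = 72 − 2·14 − 6·3 = 26; x_1* = 2 + 1/6·26/14 = 2.3095.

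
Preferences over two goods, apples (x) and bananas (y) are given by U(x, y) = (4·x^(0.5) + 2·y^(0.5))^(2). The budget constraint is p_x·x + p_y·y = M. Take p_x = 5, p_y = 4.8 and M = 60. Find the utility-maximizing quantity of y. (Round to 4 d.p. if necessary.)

y* = 2.5826

Substitute y = (y/x)·x into the budget: x* = M/(p_x + p_y·(y/x)).
Numerically y/x = 0.271267, so x* = 60/(5 + 4.8·0.271267) = 9.5207 and y* = 0.271267·9.5207 = 2.5826.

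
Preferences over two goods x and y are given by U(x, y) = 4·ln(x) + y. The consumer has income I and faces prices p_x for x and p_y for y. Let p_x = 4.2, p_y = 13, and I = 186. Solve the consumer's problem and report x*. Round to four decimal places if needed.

So x*(p_x,p_y) = 4·p_y/p_x, independent of income; and y* = (I − 4·p_y)/p_y.
At the given prices: x* = 4·13/4.2 = 12.381.

x* = 12.381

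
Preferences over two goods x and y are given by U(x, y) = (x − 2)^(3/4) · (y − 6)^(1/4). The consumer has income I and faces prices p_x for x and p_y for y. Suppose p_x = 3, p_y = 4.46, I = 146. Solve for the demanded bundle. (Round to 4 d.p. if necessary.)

x* = 30.31, y* = 12.3475

Discretionary income = 146 − 2·3 − 6·4.46 = 113.24; x* = 2 + 0.75·113.24/3 = 30.31; y* = 6 + 0.25·113.24/4.46 = 12.3475.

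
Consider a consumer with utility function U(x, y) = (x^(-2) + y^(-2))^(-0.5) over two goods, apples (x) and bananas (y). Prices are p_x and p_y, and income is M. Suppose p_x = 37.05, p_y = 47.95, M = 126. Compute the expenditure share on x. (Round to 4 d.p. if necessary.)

MU_x ∝ x^(-3), MU_y ∝ y^(-3), so MRS = (y/x)^(3) = p_x/p_y.
Solve for the ratio: y/x = [p_x/p_y]^(1/3).
With the ratio pinned down, the budget gives x* = M/(p_x + p_y·(y/x)) and y* = (y/x)·x*.
Numerically y/x = 0.917628, so x* = 126/(37.05 + 47.95·0.917628) = 1.5546 and y* = 0.917628·1.5546 = 1.4265.
Expenditure on x: 37.05·1.5546 = 57.5976; share = 0.4571.

share on x = 0.4571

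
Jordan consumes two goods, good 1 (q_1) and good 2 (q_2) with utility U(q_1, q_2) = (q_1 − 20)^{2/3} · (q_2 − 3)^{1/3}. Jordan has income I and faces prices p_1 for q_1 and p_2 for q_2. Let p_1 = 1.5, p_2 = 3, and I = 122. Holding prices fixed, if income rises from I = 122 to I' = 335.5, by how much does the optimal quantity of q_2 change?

Δq_2* = 23.7222

This is Cobb-Douglas in (q_1−20, q_2−3): tangency gives 2/3·p_2·(q_2−3) = 1/3·p_1·(q_1−20).
Substituting into the budget: q_1* = 20 + 2/3·(I − 20·p_1 − 3·p_2)/p_1, and q_2* = 3 + 1/3·(…)/p_2.
Discretionary income = 122 − 20·1.5 − 3·3 = 83; q_2* = 3 + 1/3·83/3 = 12.2222.
At I' = 335.5: q_2* = 35.9444. Change: 35.9444 − 12.2222 = 23.7222.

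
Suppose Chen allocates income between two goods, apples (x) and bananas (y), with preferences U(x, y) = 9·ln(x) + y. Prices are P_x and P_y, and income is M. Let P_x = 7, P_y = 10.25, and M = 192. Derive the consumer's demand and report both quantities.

MU_x = 9/x, MU_y = 1. Tangency: 9/x = P_x/P_y.
So x*(P_x,P_y) = 9·P_y/P_x, independent of income; and y* = (M − 9·P_y)/P_y.
At the given prices: x* = 9·10.25/7 = 13.1786, and y* = 9.7317.

x* = 13.1786, y* = 9.7317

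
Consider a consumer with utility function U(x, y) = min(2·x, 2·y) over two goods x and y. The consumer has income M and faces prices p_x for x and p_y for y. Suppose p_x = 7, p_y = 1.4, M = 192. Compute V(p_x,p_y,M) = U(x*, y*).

V = 45.7143

With perfect complements, no substitution: consume in ratio x:y = 2:2.
Budget: p_x·x + p_y·x = M, so (2·p_x + 2·p_y)·x = 2·M.
Demand: x*(p_x,p_y,M) = 2·M/(2·p_x + 2·p_y), y* = 2·M/(2·p_x + 2·p_y).
Here 2·7 + 2·1.4 = 16.8, giving x* = 22.8571 and y* = 22.8571.
Utility at the optimum: U(22.8571, 22.8571) = 45.7143.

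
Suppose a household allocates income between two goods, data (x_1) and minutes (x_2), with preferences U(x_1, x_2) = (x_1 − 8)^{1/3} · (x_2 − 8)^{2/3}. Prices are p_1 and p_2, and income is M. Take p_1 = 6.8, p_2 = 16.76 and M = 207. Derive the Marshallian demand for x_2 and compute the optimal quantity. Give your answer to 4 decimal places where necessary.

x_2* = 8.7367

Let x_1' = x_1−8, x_2' = x_2−8. MRS = (1/2)·x_2'/x_1' = p_1/p_2.
After buying the subsistence bundle (8, 8), a share 1/3 of the remaining income goes to x_1: x_1* = 8 + 1/3·(M − 8p_1 − 8p_2)/p_1.
Discretionary income = 207 − 8·6.8 − 8·16.76 = 18.52; x_2* = 8 + 2/3·18.52/16.76 = 8.7367.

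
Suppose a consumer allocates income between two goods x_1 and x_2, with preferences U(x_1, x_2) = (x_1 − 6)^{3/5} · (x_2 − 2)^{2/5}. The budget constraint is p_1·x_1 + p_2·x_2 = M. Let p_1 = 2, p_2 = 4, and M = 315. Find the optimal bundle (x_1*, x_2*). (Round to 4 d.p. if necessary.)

x_1* = 94.5, x_2* = 31.5

Let x_1' = x_1−6, x_2' = x_2−2. MRS = (3/2)·x_2'/x_1' = p_1/p_2.
Substituting into the budget: x_1* = 6 + 0.6·(M − 6·p_1 − 2·p_2)/p_1, and x_2* = 2 + 0.4·(…)/p_2.
Discretionary income = 315 − 6·2 − 2·4 = 295; x_1* = 6 + 0.6·295/2 = 94.5; x_2* = 2 + 0.4·295/4 = 31.5.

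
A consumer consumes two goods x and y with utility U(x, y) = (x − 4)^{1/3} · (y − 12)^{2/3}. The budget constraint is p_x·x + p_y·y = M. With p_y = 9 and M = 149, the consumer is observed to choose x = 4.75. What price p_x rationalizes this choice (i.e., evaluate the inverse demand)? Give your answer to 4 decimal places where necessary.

p_x = 6.56

Let x' = x−4, y' = y−12. MRS = (1/2)·y'/x' = p_x/p_y.
Substituting into the budget: x* = 4 + 1/3·(M − 4·p_x − 12·p_y)/p_x, and y* = 12 + 2/3·(…)/p_y.
Set x* = 4.75 in the demand function and solve for p_x: p_x = 6.56.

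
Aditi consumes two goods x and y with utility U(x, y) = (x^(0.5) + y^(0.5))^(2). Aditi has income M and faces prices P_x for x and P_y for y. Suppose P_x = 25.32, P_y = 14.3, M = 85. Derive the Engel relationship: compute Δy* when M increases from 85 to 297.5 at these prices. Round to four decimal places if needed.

From the CES first-order condition, (y/x)^(0.5) = P_x/P_y.
Solve for the ratio: y/x = [P_x/P_y]^(2).
Substitute y = (y/x)·x into the budget: x* = M/(P_x + P_y·(y/x)).
Numerically y/x = 3.135128, so x* = 85/(25.32 + 14.3·3.135128) = 1.2116 and y* = 3.135128·1.2116 = 3.7987.
At M' = 297.5: y* = 13.2954. Change: 13.2954 − 3.7987 = 9.4967.

Δy* = 9.4967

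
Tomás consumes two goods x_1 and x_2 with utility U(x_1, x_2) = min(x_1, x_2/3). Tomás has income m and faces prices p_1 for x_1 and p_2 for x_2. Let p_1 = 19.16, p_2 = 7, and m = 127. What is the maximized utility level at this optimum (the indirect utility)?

V = 3.1624

With perfect complements, no substitution: consume in ratio x_1:x_2 = 1:3.
Budget: p_1·x_1 + p_2·3·x_1 = m, so (p_1 + 3·p_2)·x_1 = m.
Demand: x_1*(p_1,p_2,m) = m/(p_1 + 3·p_2), x_2* = 3·m/(p_1 + 3·p_2).
Here 19.16 + 3·7 = 40.16, giving x_1* = 3.1624 and x_2* = 9.4871.
Utility at the optimum: U(3.1624, 9.4871) = 3.1624.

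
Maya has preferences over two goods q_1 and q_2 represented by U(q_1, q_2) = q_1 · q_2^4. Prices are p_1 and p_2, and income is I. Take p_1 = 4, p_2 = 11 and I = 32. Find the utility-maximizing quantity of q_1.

The MRS is (1/4)·q_2/q_1. Set MRS = p_1/p_2.
Rearranging, p_2·q_2 = 4·p_1·q_1. Substituting into the budget gives p_1·q_1·(1 + 4) = I.
Demand: q_1*(p_1,p_2,I) = 0.2·I/p_1 and q_2* = 0.8·I/p_2.
At p_1=4, p_2=11, I=32: q_1* = 0.2·32/4 = 1.6.

q_1* = 1.6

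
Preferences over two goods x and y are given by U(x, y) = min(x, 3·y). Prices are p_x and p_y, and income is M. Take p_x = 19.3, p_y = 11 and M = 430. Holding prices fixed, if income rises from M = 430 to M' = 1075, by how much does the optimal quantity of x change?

With perfect complements, no substitution: consume in ratio x:y = 3:1.
Budget: p_x·x + p_y·(1/3)·x = M, so (3·p_x + p_y)·x = 3·M.
Demand: x*(p_x,p_y,M) = 3·M/(3·p_x + p_y), y* = M/(3·p_x + p_y).
Here 3·19.3 + 11 = 68.9, giving x* = 18.7228.
At M' = 1075: x* = 46.807. Change: 46.807 − 18.7228 = 28.0842.

Δx* = 28.0842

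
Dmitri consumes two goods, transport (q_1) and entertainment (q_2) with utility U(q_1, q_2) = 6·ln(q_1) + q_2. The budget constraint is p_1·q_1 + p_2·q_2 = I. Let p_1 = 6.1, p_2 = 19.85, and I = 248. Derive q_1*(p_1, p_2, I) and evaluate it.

MU_q_1 = 6/q_1, MU_q_2 = 1. Tangency: 6/q_1 = p_1/p_2.
So q_1*(p_1,p_2) = 6·p_2/p_1, independent of income; and q_2* = (I − 6·p_2)/p_2.
At the given prices: q_1* = 6·19.85/6.1 = 19.5246.

q_1* = 19.5246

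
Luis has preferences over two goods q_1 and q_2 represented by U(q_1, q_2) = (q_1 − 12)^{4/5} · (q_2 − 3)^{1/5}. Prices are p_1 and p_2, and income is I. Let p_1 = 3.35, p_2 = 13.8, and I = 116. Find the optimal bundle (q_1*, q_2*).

q_1* = 20.2149, q_2* = 3.4986

This is Cobb-Douglas in (q_1−12, q_2−3): tangency gives 0.8·p_2·(q_2−3) = 0.2·p_1·(q_1−12).
After buying the subsistence bundle (12, 3), a share 0.8 of the remaining income goes to q_1: q_1* = 12 + 0.8·(I − 12p_1 − 3p_2)/p_1.
Discretionary income = 116 − 12·3.35 − 3·13.8 = 34.4; q_1* = 12 + 0.8·34.4/3.35 = 20.2149; q_2* = 3 + 0.2·34.4/13.8 = 3.4986.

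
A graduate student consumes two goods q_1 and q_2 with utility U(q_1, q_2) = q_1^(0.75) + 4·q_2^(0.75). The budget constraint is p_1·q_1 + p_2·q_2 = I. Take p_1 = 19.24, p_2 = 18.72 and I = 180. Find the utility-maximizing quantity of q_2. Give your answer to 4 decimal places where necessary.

Numerically q_2/q_1 = 285.65173, so q_1* = 180/(19.24 + 18.72·285.65173) = 0.0335 and q_2* = 285.65173·0.0335 = 9.5809.

q_2* = 9.5809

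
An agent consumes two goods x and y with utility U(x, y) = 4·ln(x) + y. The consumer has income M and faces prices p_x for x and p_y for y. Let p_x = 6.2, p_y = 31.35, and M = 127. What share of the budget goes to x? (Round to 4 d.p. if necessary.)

share on x = 0.9874

Set MRS = p_x/p_y: (4/x)/1 = p_x/p_y.
So x*(p_x,p_y) = 4·p_y/p_x, independent of income; and y* = (M − 4·p_y)/p_y.
At the given prices: x* = 4·31.35/6.2 = 20.2258, and y* = 0.051.
Expenditure on x: 6.2·20.2258 = 125.4; share = 0.9874.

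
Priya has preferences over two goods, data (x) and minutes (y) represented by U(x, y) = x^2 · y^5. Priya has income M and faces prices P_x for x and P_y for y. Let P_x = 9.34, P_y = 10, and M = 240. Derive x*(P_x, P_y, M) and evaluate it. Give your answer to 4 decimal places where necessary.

Tangency: MRS = (2/5)·y/x = P_x/P_y.
So 2·P_y·y = 5·P_x·x; combined with the budget, a share 2/7 of income goes to x.
Demand: x*(P_x,P_y,M) = 2/7·M/P_x and y* = 5/7·M/P_y.
At P_x=9.34, P_y=10, M=240: x* = 2/7·240/9.34 = 7.3417.

x* = 7.3417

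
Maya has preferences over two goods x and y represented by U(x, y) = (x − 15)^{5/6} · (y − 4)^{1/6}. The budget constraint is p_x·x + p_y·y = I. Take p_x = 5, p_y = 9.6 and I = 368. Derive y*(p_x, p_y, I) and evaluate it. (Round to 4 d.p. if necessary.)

y* = 8.4201

Let x' = x−15, y' = y−4. MRS = 5·y'/x' = p_x/p_y.
After buying the subsistence bundle (15, 4), a share 5/6 of the remaining income goes to x: x* = 15 + 5/6·(I − 15p_x − 4p_y)/p_x.
Discretionary income = 368 − 15·5 − 4·9.6 = 254.6; y* = 4 + 1/6·254.6/9.6 = 8.4201.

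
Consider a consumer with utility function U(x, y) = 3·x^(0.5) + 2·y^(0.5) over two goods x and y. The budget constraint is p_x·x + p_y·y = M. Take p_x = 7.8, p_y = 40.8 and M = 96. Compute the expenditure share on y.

share on y = 0.0783

MU_x ∝ 3·x^(-0.5), MU_y ∝ 2·y^(-0.5), so MRS = (3/2)·(y/x)^(0.5) = p_x/p_y.
Solve for the ratio: y/x = [(2/3)·p_x/p_y]^(2).
Substitute y = (y/x)·x into the budget: x* = M/(p_x + p_y·(y/x)).
Numerically y/x = 0.016244, so x* = 96/(7.8 + 40.8·0.016244) = 11.3438 and y* = 0.016244·11.3438 = 0.1843.
Expenditure on y: 40.8·0.1843 = 7.5181; share = 0.0783.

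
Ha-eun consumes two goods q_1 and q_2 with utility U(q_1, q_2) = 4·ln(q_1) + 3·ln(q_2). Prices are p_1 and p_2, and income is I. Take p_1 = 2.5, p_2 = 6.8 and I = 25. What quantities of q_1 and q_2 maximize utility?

q_1* = 5.7143, q_2* = 1.5756

Tangency: MRS = (4/3)·q_2/q_1 = p_1/p_2.
Rearranging, p_2·q_2 = (3/4)·p_1·q_1. Substituting into the budget gives p_1·q_1·(1 + (3/4)) = I.
Demand: q_1*(p_1,p_2,I) = 4/7·I/p_1 and q_2* = 3/7·I/p_2.
At p_1=2.5, p_2=6.8, I=25: q_1* = 4/7·25/2.5 = 5.7143, q_2* = 1.5756.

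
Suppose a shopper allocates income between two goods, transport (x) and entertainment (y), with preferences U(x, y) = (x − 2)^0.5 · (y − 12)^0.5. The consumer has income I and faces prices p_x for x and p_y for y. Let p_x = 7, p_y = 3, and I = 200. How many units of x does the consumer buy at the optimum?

x* = 12.7143

Let x' = x−2, y' = y−12. MRS = y'/x' = p_x/p_y.
Substituting into the budget: x* = 2 + 0.5·(I − 2·p_x − 12·p_y)/p_x, and y* = 12 + 0.5·(…)/p_y.
Discretionary income = 200 − 2·7 − 12·3 = 150; x* = 2 + 0.5·150/7 = 12.7143.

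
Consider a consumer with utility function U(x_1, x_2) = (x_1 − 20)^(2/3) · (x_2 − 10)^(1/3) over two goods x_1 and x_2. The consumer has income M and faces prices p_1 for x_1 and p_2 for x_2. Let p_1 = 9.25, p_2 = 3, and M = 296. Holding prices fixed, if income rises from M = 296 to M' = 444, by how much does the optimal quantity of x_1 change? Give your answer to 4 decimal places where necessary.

Substituting into the budget: x_1* = 20 + 2/3·(M − 20·p_1 − 10·p_2)/p_1, and x_2* = 10 + 1/3·(…)/p_2.
Discretionary income = 296 − 20·9.25 − 10·3 = 81; x_1* = 20 + 2/3·81/9.25 = 25.8378.
At M' = 444: x_1* = 36.5045. Change: 36.5045 − 25.8378 = 10.6667.

Δx_1* = 10.6667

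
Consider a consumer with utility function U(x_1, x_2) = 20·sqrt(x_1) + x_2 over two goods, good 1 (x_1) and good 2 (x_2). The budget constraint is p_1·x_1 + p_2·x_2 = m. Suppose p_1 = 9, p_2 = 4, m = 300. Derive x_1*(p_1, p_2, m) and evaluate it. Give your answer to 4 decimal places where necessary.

Utility is quasi-linear in x_2; the FOC for x_1 is 10/√x_1 = p_1/p_2.
Solve: √x_1 = 10·p_2/p_1, so x_1*(p_1,p_2) = (10·p_2/p_1)², and x_2* = (m − p_1·x_1*)/p_2.
Plugging in: x_1* = (10·4/9)² = 19.7531.

x_1* = 19.7531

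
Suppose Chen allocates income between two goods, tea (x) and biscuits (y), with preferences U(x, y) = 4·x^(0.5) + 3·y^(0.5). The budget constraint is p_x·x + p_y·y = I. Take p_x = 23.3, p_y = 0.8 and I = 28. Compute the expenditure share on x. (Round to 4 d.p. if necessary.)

share on x = 0.0575

From the CES first-order condition, (4/3)·(y/x)^(0.5) = p_x/p_y.
Solve for the ratio: y/x = [(3/4)·p_x/p_y]^(2).
With the ratio pinned down, the budget gives x* = I/(p_x + p_y·(y/x)) and y* = (y/x)·x*.
Numerically y/x = 477.149414, so x* = 28/(23.3 + 0.8·477.149414) = 0.0691 and y* = 477.149414·0.0691 = 32.9865.
Expenditure on x: 23.3·0.0691 = 1.6108; share = 0.0575.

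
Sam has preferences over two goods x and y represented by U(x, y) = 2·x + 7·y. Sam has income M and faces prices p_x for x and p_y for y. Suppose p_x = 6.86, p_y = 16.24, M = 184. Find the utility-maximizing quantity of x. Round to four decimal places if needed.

Perfect substitutes: compare marginal utility per dollar. 2/p_x vs 7/p_y → 0.2915 vs 0.431.
y gives more utility per dollar, so spend all income on y: y* = M/p_y, x* = 0.
Numerically: x* = 0, y* = 11.33.

x* = 0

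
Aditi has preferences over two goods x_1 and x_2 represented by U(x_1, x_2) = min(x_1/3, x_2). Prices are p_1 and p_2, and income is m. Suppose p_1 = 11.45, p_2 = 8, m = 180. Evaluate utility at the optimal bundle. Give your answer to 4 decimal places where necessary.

V = 4.2503

With perfect complements, no substitution: consume in ratio x_1:x_2 = 3:1.
Budget: p_1·x_1 + p_2·(1/3)·x_1 = m, so (3·p_1 + p_2)·x_1 = 3·m.
Demand: x_1*(p_1,p_2,m) = 3·m/(3·p_1 + p_2), x_2* = m/(3·p_1 + p_2).
Here 3·11.45 + 8 = 42.35, giving x_1* = 12.7509 and x_2* = 4.2503.
Utility at the optimum: U(12.7509, 4.2503) = 4.2503.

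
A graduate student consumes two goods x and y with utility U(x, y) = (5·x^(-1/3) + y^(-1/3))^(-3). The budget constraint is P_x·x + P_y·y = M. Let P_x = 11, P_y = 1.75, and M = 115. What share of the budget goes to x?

share on x = 0.8411

MU_x ∝ 5·x^(-4/3), MU_y ∝ y^(-4/3), so MRS = 5·(y/x)^(4/3) = P_x/P_y.
Solve for the ratio: y/x = [(1/5)·P_x/P_y]^(0.75).
Substitute y = (y/x)·x into the budget: x* = M/(P_x + P_y·(y/x)).
Numerically y/x = 1.18724, so x* = 115/(11 + 1.75·1.18724) = 8.7936 and y* = 1.18724·8.7936 = 10.4401.
Expenditure on x: 11·8.7936 = 96.7298; share = 0.8411.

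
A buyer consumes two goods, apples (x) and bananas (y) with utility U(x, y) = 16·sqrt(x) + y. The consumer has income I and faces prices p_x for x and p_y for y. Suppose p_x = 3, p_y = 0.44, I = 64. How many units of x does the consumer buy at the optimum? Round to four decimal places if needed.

Set MRS = p_x/p_y: 8·x^(−1/2) = p_x/p_y.
Solve: √x = 8·p_y/p_x, so x*(p_x,p_y) = (8·p_y/p_x)², and y* = (I − p_x·x*)/p_y.
Plugging in: x* = (8·0.44/3)² = 1.3767.

x* = 1.3767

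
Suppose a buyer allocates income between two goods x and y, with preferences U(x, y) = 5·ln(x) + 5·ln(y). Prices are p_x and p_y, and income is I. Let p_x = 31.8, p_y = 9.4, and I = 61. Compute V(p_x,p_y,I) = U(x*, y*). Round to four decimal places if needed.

MU_x/MU_y = (5·y)/(5·x); tangency sets this equal to p_x/p_y.
Rearranging, p_y·y = p_x·x. Substituting into the budget gives p_x·x·(1 + 1) = I.
Demand: x*(p_x,p_y,I) = 0.5·I/p_x and y* = 0.5·I/p_y.
At p_x=31.8, p_y=9.4, I=61: x* = 0.5·61/31.8 = 0.9591, y* = 3.2447.
Utility at the optimum: U(0.9591, 3.2447) = 5.6764.

V = 5.6764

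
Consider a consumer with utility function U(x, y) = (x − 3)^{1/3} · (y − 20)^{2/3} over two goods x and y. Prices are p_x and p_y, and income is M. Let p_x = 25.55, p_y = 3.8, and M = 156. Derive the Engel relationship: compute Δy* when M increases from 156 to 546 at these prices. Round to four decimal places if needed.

This is Cobb-Douglas in (x−3, y−20): tangency gives 1/3·p_y·(y−20) = 2/3·p_x·(x−3).
After buying the subsistence bundle (3, 20), a share 1/3 of the remaining income goes to x: x* = 3 + 1/3·(M − 3p_x − 20p_y)/p_x.
Discretionary income = 156 − 3·25.55 − 20·3.8 = 3.35; y* = 20 + 2/3·3.35/3.8 = 20.5877.
At M' = 546: y* = 89.0088. Change: 89.0088 − 20.5877 = 68.4211.

Δy* = 68.4211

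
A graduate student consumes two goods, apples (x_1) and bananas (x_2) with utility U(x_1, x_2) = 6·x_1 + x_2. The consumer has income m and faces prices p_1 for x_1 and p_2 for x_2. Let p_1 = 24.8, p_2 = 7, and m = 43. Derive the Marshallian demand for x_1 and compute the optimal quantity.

x_1* = 1.7339

x_1 gives more utility per dollar, so spend all income on x_1: x_1* = m/p_1, x_2* = 0.
Numerically: x_1* = 1.7339, x_2* = 0.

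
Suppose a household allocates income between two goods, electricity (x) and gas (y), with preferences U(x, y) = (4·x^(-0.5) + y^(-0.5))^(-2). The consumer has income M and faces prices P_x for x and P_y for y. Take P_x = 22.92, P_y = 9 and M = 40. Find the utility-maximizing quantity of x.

Numerically y/x = 0.740073, so x* = 40/(22.92 + 9·0.740073) = 1.3522.

x* = 1.3522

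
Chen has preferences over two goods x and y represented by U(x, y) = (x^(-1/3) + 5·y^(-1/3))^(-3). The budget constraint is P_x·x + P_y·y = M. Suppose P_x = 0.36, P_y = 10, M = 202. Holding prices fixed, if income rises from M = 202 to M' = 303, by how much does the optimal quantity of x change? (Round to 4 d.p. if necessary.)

From the CES first-order condition, (1/5)·(y/x)^(4/3) = P_x/P_y.
Hence y/x = (5·P_x/P_y)^(1/(4/3)), i.e. raised to the 0.75 power.
With the ratio pinned down, the budget gives x* = M/(P_x + P_y·(y/x)) and y* = (y/x)·x*.
Numerically y/x = 0.276347, so x* = 202/(0.36 + 10·0.276347) = 64.6717.
At M' = 303: x* = 97.0076. Change: 97.0076 − 64.6717 = 32.3359.

Δx* = 32.3359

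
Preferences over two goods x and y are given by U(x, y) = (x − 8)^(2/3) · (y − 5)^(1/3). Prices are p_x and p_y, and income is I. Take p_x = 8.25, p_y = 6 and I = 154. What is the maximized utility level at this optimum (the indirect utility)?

V = 4.1366

MRS = 2·(y−5)/(x−8). Tangency with p_x/p_y gives y−5 = (1/2)·(p_x/p_y)·(x−8).
Substituting into the budget: x* = 8 + 2/3·(I − 8·p_x − 5·p_y)/p_x, and y* = 5 + 1/3·(…)/p_y.
Discretionary income = 154 − 8·8.25 − 5·6 = 58; x* = 8 + 2/3·58/8.25 = 12.6869; y* = 5 + 1/3·58/6 = 8.2222.
Utility at the optimum: U(12.6869, 8.2222) = 4.1366.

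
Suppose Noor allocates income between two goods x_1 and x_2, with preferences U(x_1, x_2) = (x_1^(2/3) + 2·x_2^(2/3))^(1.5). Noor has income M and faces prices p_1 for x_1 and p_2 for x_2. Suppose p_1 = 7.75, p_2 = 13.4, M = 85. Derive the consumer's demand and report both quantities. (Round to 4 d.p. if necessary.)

MRS = MU_x_1/MU_x_2 = (1/2)·(x_2/x_1)^(1/3). Set equal to p_1/p_2.
Solve for the ratio: x_2/x_1 = [2·p_1/p_2]^(3).
Substitute x_2 = (x_2/x_1)·x_1 into the budget: x_1* = M/(p_1 + p_2·(x_2/x_1)).
Numerically x_2/x_1 = 1.547678, so x_1* = 85/(7.75 + 13.4·1.547678) = 2.9836 and x_2* = 1.547678·2.9836 = 4.6177.

x_1* = 2.9836, x_2* = 4.6177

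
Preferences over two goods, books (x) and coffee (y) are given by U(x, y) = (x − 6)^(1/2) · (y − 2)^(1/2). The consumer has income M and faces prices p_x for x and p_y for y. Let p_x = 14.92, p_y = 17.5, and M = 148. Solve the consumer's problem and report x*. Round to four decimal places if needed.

x* = 6.7869

MRS = (y−2)/(x−6). Tangency with p_x/p_y gives y−2 = (p_x/p_y)·(x−6).
Substituting into the budget: x* = 6 + 0.5·(M − 6·p_x − 2·p_y)/p_x, and y* = 2 + 0.5·(…)/p_y.
Discretionary income = 148 − 6·14.92 − 2·17.5 = 23.48; x* = 6 + 0.5·23.48/14.92 = 6.7869.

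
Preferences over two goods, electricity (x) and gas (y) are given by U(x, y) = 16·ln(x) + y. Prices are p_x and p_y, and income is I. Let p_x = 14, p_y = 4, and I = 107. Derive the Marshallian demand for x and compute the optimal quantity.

So x*(p_x,p_y) = 16·p_y/p_x, independent of income; and y* = (I − 16·p_y)/p_y.
At the given prices: x* = 16·4/14 = 4.5714.

x* = 4.5714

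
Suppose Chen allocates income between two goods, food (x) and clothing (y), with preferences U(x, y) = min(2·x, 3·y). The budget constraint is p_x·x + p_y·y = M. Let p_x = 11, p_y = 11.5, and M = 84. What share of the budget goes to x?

Leontief preferences: the optimum is at the kink where x/3 = y/2, i.e. y = (2/3)·x.
Budget: p_x·x + p_y·(2/3)·x = M, so (3·p_x + 2·p_y)·x = 3·M.
Demand: x*(p_x,p_y,M) = 3·M/(3·p_x + 2·p_y), y* = 2·M/(3·p_x + 2·p_y).
Here 3·11 + 2·11.5 = 56, giving x* = 4.5 and y* = 3.
Expenditure on x: 11·4.5 = 49.5; share = 0.5893.

share on x = 0.5893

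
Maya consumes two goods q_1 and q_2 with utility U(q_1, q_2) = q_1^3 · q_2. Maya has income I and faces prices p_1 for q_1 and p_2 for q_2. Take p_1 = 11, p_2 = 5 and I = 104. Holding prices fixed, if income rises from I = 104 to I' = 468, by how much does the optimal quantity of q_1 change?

Δq_1* = 24.8182

Tangency: MRS = 3·q_2/q_1 = p_1/p_2.
So 3·p_2·q_2 = p_1·q_1; combined with the budget, a share 0.75 of income goes to q_1.
Demand: q_1*(p_1,p_2,I) = 0.75·I/p_1 and q_2* = 0.25·I/p_2.
At p_1=11, p_2=5, I=104: q_1* = 0.75·104/11 = 7.0909.
At I' = 468: q_1* = 31.9091. Change: 31.9091 − 7.0909 = 24.8182.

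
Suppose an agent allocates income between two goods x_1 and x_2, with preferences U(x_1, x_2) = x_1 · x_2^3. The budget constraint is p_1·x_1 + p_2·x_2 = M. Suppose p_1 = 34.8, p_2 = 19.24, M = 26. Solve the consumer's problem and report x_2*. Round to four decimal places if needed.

x_2* = 1.0135

Tangency: MRS = (1/3)·x_2/x_1 = p_1/p_2.
Rearranging, p_2·x_2 = 3·p_1·x_1. Substituting into the budget gives p_1·x_1·(1 + 3) = M.
Demand: x_1*(p_1,p_2,M) = 0.25·M/p_1 and x_2* = 0.75·M/p_2.
At p_1=34.8, p_2=19.24, M=26: x_2* = 0.75·26/19.24 = 1.0135.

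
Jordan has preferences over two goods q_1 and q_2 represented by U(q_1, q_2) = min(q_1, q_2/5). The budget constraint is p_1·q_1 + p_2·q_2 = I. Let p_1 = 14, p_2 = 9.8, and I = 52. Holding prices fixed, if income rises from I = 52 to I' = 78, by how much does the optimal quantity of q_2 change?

With perfect complements, no substitution: consume in ratio q_1:q_2 = 1:5.
Budget: p_1·q_1 + p_2·5·q_1 = I, so (p_1 + 5·p_2)·q_1 = I.
Demand: q_1*(p_1,p_2,I) = I/(p_1 + 5·p_2), q_2* = 5·I/(p_1 + 5·p_2).
Here 14 + 5·9.8 = 63, giving q_2* = 4.127.
At I' = 78: q_2* = 6.1905. Change: 6.1905 − 4.127 = 2.0635.

Δq_2* = 2.0635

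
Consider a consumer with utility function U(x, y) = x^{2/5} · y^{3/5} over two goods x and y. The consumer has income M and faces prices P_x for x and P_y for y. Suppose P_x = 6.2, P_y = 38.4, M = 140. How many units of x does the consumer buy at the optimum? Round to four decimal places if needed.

MU_x/MU_y = (0.4·y)/(0.6·x); tangency sets this equal to P_x/P_y.
Rearranging, P_y·y = (3/2)·P_x·x. Substituting into the budget gives P_x·x·(1 + (3/2)) = M.
Demand: x*(P_x,P_y,M) = 0.4·M/P_x and y* = 0.6·M/P_y.
At P_x=6.2, P_y=38.4, M=140: x* = 0.4·140/6.2 = 9.0323.

x* = 9.0323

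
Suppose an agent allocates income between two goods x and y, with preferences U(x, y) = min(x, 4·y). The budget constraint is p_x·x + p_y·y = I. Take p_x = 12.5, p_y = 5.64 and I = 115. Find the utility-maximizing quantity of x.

x* = 8.2674

With perfect complements, no substitution: consume in ratio x:y = 4:1.
Budget: p_x·x + p_y·(1/4)·x = I, so (4·p_x + p_y)·x = 4·I.
Demand: x*(p_x,p_y,I) = 4·I/(4·p_x + p_y), y* = I/(4·p_x + p_y).
Here 4·12.5 + 5.64 = 55.64, giving x* = 8.2674.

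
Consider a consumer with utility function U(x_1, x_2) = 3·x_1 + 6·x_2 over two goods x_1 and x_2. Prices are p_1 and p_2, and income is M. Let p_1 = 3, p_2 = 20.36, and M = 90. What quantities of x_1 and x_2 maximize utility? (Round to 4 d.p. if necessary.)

x_1* = 30, x_2* = 0

Linear utility — the consumer picks whichever good has higher MU/price: 3/3 = 1 vs 6/20.36 = 0.2947.
x_1 gives more utility per dollar, so spend all income on x_1: x_1* = M/p_1, x_2* = 0.
Numerically: x_1* = 30, x_2* = 0.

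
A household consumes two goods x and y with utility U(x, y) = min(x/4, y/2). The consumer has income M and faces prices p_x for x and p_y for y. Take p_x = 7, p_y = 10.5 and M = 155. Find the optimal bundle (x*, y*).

x* = 12.6531, y* = 6.3265

Leontief preferences: the optimum is at the kink where x/4 = y/2, i.e. y = (1/2)·x.
Budget: p_x·x + p_y·(1/2)·x = M, so (4·p_x + 2·p_y)·x = 4·M.
Demand: x*(p_x,p_y,M) = 4·M/(4·p_x + 2·p_y), y* = 2·M/(4·p_x + 2·p_y).
Here 4·7 + 2·10.5 = 49, giving x* = 12.6531 and y* = 6.3265.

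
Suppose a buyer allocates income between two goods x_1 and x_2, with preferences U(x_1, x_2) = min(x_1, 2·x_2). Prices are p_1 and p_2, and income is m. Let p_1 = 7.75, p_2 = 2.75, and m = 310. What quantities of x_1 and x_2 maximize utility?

Leontief preferences: the optimum is at the kink where x_1/2 = x_2/1, i.e. x_2 = (1/2)·x_1.
Budget: p_1·x_1 + p_2·(1/2)·x_1 = m, so (2·p_1 + p_2)·x_1 = 2·m.
Demand: x_1*(p_1,p_2,m) = 2·m/(2·p_1 + p_2), x_2* = m/(2·p_1 + p_2).
Here 2·7.75 + 2.75 = 18.25, giving x_1* = 33.9726 and x_2* = 16.9863.

x_1* = 33.9726, x_2* = 16.9863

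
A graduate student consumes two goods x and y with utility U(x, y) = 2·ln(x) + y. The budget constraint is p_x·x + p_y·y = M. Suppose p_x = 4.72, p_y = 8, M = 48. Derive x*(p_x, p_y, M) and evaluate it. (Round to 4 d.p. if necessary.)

MU_x = 2/x, MU_y = 1. Tangency: 2/x = p_x/p_y.
So x*(p_x,p_y) = 2·p_y/p_x, independent of income; and y* = (M − 2·p_y)/p_y.
At the given prices: x* = 2·8/4.72 = 3.3898.

x* = 3.3898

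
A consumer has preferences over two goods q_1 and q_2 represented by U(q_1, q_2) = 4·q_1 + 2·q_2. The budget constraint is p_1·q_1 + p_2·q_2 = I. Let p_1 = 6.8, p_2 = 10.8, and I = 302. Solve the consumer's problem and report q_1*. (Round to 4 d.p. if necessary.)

q_1* = 44.4118

Perfect substitutes: compare marginal utility per dollar. 4/p_1 vs 2/p_2 → 0.5882 vs 0.1852.
q_1 gives more utility per dollar, so spend all income on q_1: q_1* = I/p_1, q_2* = 0.
Numerically: q_1* = 44.4118, q_2* = 0.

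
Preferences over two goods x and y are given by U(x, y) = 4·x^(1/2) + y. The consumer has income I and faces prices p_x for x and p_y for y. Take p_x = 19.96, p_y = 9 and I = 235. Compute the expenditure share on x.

Utility is quasi-linear in y; the FOC for x is 2/√x = p_x/p_y.
Solve: √x = 2·p_y/p_x, so x*(p_x,p_y) = (2·p_y/p_x)², and y* = (I − p_x·x*)/p_y.
Plugging in: x* = (2·9/19.96)² = 0.8132, y* = 24.3075.
Expenditure on x: 19.96·0.8132 = 16.2325; share = 0.0691.

share on x = 0.0691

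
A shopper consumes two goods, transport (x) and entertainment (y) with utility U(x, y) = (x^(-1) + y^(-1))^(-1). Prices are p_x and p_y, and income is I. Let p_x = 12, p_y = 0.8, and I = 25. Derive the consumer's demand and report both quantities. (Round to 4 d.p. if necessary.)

MU_x ∝ x^(-2), MU_y ∝ y^(-2), so MRS = (y/x)^(2) = p_x/p_y.
Hence y/x = (p_x/p_y)^(1/(2)), i.e. raised to the 0.5 power.
Substitute y = (y/x)·x into the budget: x* = I/(p_x + p_y·(y/x)).
Numerically y/x = 3.872983, so x* = 25/(12 + 0.8·3.872983) = 1.6558 and y* = 3.872983·1.6558 = 6.4129.

x* = 1.6558, y* = 6.4129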